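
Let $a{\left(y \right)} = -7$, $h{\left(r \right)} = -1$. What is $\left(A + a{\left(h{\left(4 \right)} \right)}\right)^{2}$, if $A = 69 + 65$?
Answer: $16129$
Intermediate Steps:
$A = 134$
$\left(A + a{\left(h{\left(4 \right)} \right)}\right)^{2} = \left(134 - 7\right)^{2} = 127^{2} = 16129$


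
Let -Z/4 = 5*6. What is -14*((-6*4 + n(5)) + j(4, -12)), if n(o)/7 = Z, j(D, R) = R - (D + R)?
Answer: 12152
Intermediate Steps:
j(D, R) = -D (j(D, R) = R + (-D - R) = -D)
Z = -120 (Z = -20*6 = -4*30 = -120)
n(o) = -840 (n(o) = 7*(-120) = -840)
-14*((-6*4 + n(5)) + j(4, -12)) = -14*((-6*4 - 840) - 1*4) = -14*((-24 - 840) - 4) = -14*(-864 - 4) = -14*(-868) = -1*(-12152) = 12152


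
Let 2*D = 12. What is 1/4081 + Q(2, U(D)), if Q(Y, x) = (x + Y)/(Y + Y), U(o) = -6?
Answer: -4080/4081 ≈ -0.99975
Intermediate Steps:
D = 6 (D = (½)*12 = 6)
Q(Y, x) = (Y + x)/(2*Y) (Q(Y, x) = (Y + x)/((2*Y)) = (Y + x)*(1/(2*Y)) = (Y + x)/(2*Y))
1/4081 + Q(2, U(D)) = 1/4081 + (½)*(2 - 6)/2 = 1/4081 + (½)*(½)*(-4) = 1/4081 - 1 = -4080/4081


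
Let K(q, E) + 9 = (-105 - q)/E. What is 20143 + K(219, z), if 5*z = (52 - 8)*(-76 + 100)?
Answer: 1771657/88 ≈ 20132.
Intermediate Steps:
z = 1056/5 (z = ((52 - 8)*(-76 + 100))/5 = (44*24)/5 = (⅕)*1056 = 1056/5 ≈ 211.20)
K(q, E) = -9 + (-105 - q)/E
20143 + K(219, z) = 20143 + (-105 - 1*219 - 9*1056/5)/(1056/5) = 20143 + 5*(-105 - 219 - 9504/5)/1056 = 20143 + (5/1056)*(-11124/5) = 20143 - 927/88 = 1771657/88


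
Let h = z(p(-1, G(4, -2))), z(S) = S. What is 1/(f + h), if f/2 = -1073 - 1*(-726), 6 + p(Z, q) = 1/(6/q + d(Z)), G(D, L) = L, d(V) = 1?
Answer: -2/1401 ≈ -0.0014276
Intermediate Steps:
p(Z, q) = -6 + 1/(1 + 6/q) (p(Z, q) = -6 + 1/(6/q + 1) = -6 + 1/(1 + 6/q))
f = -694 (f = 2*(-1073 - 1*(-726)) = 2*(-1073 + 726) = 2*(-347) = -694)
h = -13/2 (h = (-36 - 5*(-2))/(6 - 2) = (-36 + 10)/4 = (1/4)*(-26) = -13/2 ≈ -6.5000)
1/(f + h) = 1/(-694 - 13/2) = 1/(-1401/2) = -2/1401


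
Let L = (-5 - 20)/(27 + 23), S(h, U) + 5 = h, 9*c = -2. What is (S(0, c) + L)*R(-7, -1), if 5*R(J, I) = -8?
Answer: 44/5 ≈ 8.8000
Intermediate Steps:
c = -2/9 (c = (1/9)*(-2) = -2/9 ≈ -0.22222)
S(h, U) = -5 + h
R(J, I) = -8/5 (R(J, I) = (1/5)*(-8) = -8/5)
L = -1/2 (L = -25/50 = -25*1/50 = -1/2 ≈ -0.50000)
(S(0, c) + L)*R(-7, -1) = ((-5 + 0) - 1/2)*(-8/5) = (-5 - 1/2)*(-8/5) = -11/2*(-8/5) = 44/5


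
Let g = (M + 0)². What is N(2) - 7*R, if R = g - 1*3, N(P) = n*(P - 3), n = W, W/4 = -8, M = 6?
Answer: -199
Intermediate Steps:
W = -32 (W = 4*(-8) = -32)
n = -32
g = 36 (g = (6 + 0)² = 6² = 36)
N(P) = 96 - 32*P (N(P) = -32*(P - 3) = -32*(-3 + P) = 96 - 32*P)
R = 33 (R = 36 - 1*3 = 36 - 3 = 33)
N(2) - 7*R = (96 - 32*2) - 7*33 = (96 - 64) - 231 = 32 - 231 = -199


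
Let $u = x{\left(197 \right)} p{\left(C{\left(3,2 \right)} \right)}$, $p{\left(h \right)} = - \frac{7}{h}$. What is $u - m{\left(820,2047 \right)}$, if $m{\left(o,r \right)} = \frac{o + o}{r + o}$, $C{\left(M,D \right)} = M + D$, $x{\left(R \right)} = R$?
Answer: $- \frac{3961793}{14335} \approx -276.37$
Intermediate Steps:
$C{\left(M,D \right)} = D + M$
$m{\left(o,r \right)} = \frac{2 o}{o + r}$
$u = - \frac{1379}{5}$ ($u = 197 \left(- \frac{7}{2 + 3}\right) = 197 \left(- \frac{7}{5}\right) = - \frac{1379}{5} \approx -275.8$)
$u - m{\left(820,2047 \right)} = - \frac{1379}{5} - 2 \cdot 820 \frac{1}{820 + 2047} = - \frac{1379}{5} - 2 \cdot 820 \cdot \frac{1}{2867} = - \frac{1379}{5} - \frac{1640}{2867} = - \frac{3961793}{14335}$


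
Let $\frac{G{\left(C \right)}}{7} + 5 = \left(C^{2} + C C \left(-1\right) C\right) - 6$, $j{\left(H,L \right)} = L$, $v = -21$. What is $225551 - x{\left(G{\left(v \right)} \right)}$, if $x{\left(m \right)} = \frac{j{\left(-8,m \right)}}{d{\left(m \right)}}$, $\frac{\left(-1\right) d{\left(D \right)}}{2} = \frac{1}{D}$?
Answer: $\frac{4602309671}{2} \approx 2.3012 \cdot 10^{9}$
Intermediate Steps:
$d{\left(D \right)} = - \frac{2}{D}$
$G{\left(C \right)} = -77 - 7 C^{3} + 7 C^{2}$ ($G{\left(C \right)} = -35 + 7 \left(\left(C^{2} + C C \left(-1\right) C\right) - 6\right) = -35 + 7 \left(\left(C^{2} + C^{2} \left(-1\right) C\right) - 6\right) = -35 + 7 \left(\left(C^{2} + - C^{2} C\right) - 6\right) = -35 + 7 \left(\left(C^{2} - C^{3}\right) - 6\right) = -35 + 7 \left(-6 + C^{2} - C^{3}\right) = -35 - \left(42 - 7 C^{2} + 7 C^{3}\right) = -77 - 7 C^{3} + 7 C^{2}$)
$x{\left(m \right)} = - \frac{m^{2}}{2}$ ($x{\left(m \right)} = \frac{m}{\left(-2\right) \frac{1}{m}} = m \left(- \frac{m}{2}\right) = - \frac{m^{2}}{2}$)
$225551 - x{\left(G{\left(v \right)} \right)} = 225551 - - \frac{\left(-77 - 7 \left(-21\right)^{3} + 7 \left(-21\right)^{2}\right)^{2}}{2} = 225551 - - \frac{\left(-77 - -64827 + 7 \cdot 441\right)^{2}}{2} = 225551 - - \frac{\left(-77 + 64827 + 3087\right)^{2}}{2} = 225551 - - \frac{67837^{2}}{2} = 225551 - \left(- \frac{1}{2}\right) 4601858569 = 225551 - - \frac{4601858569}{2} = 225551 + \frac{4601858569}{2} = \frac{4602309671}{2}$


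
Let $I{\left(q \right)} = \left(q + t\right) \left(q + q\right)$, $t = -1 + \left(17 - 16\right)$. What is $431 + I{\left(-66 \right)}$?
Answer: $9143$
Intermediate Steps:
$t = 0$ ($t = -1 + \left(17 - 16\right) = -1 + 1 = 0$)
$I{\left(q \right)} = 2 q^{2}$ ($I{\left(q \right)} = \left(q + 0\right) \left(q + q\right) = q 2 q = 2 q^{2}$)
$431 + I{\left(-66 \right)} = 431 + 2 \left(-66\right)^{2} = 431 + 2 \cdot 4356 = 431 + 8712 = 9143$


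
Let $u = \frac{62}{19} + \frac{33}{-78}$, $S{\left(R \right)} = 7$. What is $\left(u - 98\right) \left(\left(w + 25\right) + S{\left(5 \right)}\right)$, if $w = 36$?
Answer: $- \frac{1598306}{247} \approx -6470.9$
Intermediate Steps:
$u = \frac{1403}{494}$ ($u = 62 \cdot \frac{1}{19} + 33 \left(- \frac{1}{78}\right) = \frac{62}{19} - \frac{11}{26} = \frac{1403}{494} \approx 2.8401$)
$\left(u - 98\right) \left(\left(w + 25\right) + S{\left(5 \right)}\right) = \left(\frac{1403}{494} - 98\right) \left(\left(36 + 25\right) + 7\right) = - \frac{47009 \left(61 + 7\right)}{494} = \left(- \frac{47009}{494}\right) 68 = - \frac{1598306}{247}$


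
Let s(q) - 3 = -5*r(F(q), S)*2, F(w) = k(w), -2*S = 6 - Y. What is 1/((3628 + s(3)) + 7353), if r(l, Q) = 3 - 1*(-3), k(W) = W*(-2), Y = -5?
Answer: 1/10924 ≈ 9.1542e-5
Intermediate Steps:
k(W) = -2*W
S = -11/2 (S = -(6 - 1*(-5))/2 = -(6 + 5)/2 = -1/2*11 = -11/2 ≈ -5.5000)
F(w) = -2*w
r(l, Q) = 6 (r(l, Q) = 3 + 3 = 6)
s(q) = -57 (s(q) = 3 - 5*6*2 = 3 - 30*2 = 3 - 60 = -57)
1/((3628 + s(3)) + 7353) = 1/((3628 - 57) + 7353) = 1/(3571 + 7353) = 1/10924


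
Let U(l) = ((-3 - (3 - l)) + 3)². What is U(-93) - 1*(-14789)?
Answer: 24005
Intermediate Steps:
U(l) = (-3 + l)² (U(l) = ((-3 + (-3 + l)) + 3)² = ((-6 + l) + 3)² = (-3 + l)²)
U(-93) - 1*(-14789) = (-3 - 93)² - 1*(-14789) = (-96)² + 14789 = 9216 + 14789 = 24005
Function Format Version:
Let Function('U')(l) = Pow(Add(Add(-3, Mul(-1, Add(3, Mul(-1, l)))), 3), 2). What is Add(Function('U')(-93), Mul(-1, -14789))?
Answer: 24005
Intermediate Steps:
Function('U')(l) = Pow(Add(-3, l), 2) (Function('U')(l) = Pow(Add(Add(-3, Add(-3, l)), 3), 2) = Pow(Add(Add(-6, l), 3), 2) = Pow(Add(-3, l), 2))
Add(Function('U')(-93), Mul(-1, -14789)) = Add(Pow(Add(-3, -93), 2), Mul(-1, -14789)) = Add(Pow(-96, 2), 14789) = Add(9216, 14789) = 24005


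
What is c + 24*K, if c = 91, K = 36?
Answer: 955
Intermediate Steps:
c + 24*K = 91 + 24*36 = 91 + 864 = 955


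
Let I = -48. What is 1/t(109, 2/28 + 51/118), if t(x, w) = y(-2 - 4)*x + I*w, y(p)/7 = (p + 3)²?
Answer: 413/2826087 ≈ 0.00014614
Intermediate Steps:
y(p) = 7*(3 + p)² (y(p) = 7*(p + 3)² = 7*(3 + p)²)
t(x, w) = -48*w + 63*x (t(x, w) = (7*(3 + (-2 - 4))²)*x - 48*w = (7*(3 - 6)²)*x - 48*w = (7*(-3)²)*x - 48*w = (7*9)*x - 48*w = 63*x - 48*w = -48*w + 63*x)
1/t(109, 2/28 + 51/118) = 1/(-48*(2/28 + 51/118) + 63*109) = 1/(-48*(2*(1/28) + 51*(1/118)) + 6867) = 1/(-48*(1/14 + 51/118) + 6867) = 1/(-48*208/413 + 6867) = 1/(-9984/413 + 6867) = 1/(2826087/413) = 413/2826087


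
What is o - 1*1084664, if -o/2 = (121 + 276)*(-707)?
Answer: -523306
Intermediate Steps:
o = 561358 (o = -2*(121 + 276)*(-707) = -794*(-707) = -2*(-280679) = 561358)
o - 1*1084664 = 561358 - 1*1084664 = 561358 - 1084664 = -523306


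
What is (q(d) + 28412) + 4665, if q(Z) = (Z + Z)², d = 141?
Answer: 112601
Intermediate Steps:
q(Z) = 4*Z² (q(Z) = (2*Z)² = 4*Z²)
(q(d) + 28412) + 4665 = (4*141² + 28412) + 4665 = (4*19881 + 28412) + 4665 = (79524 + 28412) + 4665 = 107936 + 4665 = 112601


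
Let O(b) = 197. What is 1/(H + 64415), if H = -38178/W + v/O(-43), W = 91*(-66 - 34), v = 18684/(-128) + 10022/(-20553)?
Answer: 3239152800/208661209009649 ≈ 1.5523e-5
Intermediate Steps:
v = -96323767/657696 (v = 18684*(-1/128) + 10022*(-1/20553) = -4671/32 - 10022/20553 = -96323767/657696 ≈ -146.46)
W = -9100 (W = 91*(-100) = -9100)
H = 11181397649/3239152800 (H = -38178/(-9100) - 96323767/657696/197 = -38178*(-1/9100) - 96323767/657696*1/197 = 2727/650 - 96323767/129566112 = 11181397649/3239152800 ≈ 3.4520)
1/(H + 64415) = 1/(11181397649/3239152800 + 64415) = 1/(208661209009649/3239152800) = 3239152800/208661209009649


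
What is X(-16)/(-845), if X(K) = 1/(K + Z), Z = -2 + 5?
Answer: 1/10985 ≈ 9.1033e-5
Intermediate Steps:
Z = 3
X(K) = 1/(3 + K) (X(K) = 1/(K + 3) = 1/(3 + K))
X(-16)/(-845) = 1/((3 - 16)*(-845)) = -1/845/(-13) = -1/13*(-1/845) = 1/10985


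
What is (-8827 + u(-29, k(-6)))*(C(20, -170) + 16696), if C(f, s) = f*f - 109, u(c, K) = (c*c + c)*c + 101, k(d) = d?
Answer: -548238438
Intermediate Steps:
u(c, K) = 101 + c*(c + c**2) (u(c, K) = (c**2 + c)*c + 101 = (c + c**2)*c + 101 = c*(c + c**2) + 101 = 101 + c*(c + c**2))
C(f, s) = -109 + f**2 (C(f, s) = f**2 - 109 = -109 + f**2)
(-8827 + u(-29, k(-6)))*(C(20, -170) + 16696) = (-8827 + (101 + (-29)**2 + (-29)**3))*((-109 + 20**2) + 16696) = (-8827 + (101 + 841 - 24389))*((-109 + 400) + 16696) = (-8827 - 23447)*(291 + 16696) = -32274*16987 = -548238438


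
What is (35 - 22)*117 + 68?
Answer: 1589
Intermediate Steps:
(35 - 22)*117 + 68 = 13*117 + 68 = 1521 + 68 = 1589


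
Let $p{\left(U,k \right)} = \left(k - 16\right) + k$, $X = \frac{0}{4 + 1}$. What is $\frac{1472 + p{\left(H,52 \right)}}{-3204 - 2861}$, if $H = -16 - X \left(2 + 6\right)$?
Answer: $- \frac{312}{1213} \approx -0.25721$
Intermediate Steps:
$X = 0$ ($X = \frac{0}{5} = 0 \cdot \frac{1}{5} = 0$)
$H = -16$ ($H = -16 - 0 \left(2 + 6\right) = -16 - 0 \cdot 8 = -16 - 0 = -16 + 0 = -16$)
$p{\left(U,k \right)} = -16 + 2 k$ ($p{\left(U,k \right)} = \left(-16 + k\right) + k = -16 + 2 k$)
$\frac{1472 + p{\left(H,52 \right)}}{-3204 - 2861} = \frac{1472 + \left(-16 + 2 \cdot 52\right)}{-3204 - 2861} = \frac{1472 + \left(-16 + 104\right)}{-6065} = \left(1472 + 88\right) \left(- \frac{1}{6065}\right) = 1560 \left(- \frac{1}{6065}\right) = - \frac{312}{1213}$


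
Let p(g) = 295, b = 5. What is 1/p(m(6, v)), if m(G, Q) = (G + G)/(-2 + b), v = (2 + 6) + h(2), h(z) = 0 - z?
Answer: 1/295 ≈ 0.0033898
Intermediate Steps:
h(z) = -z
v = 6 (v = (2 + 6) - 1*2 = 8 - 2 = 6)
m(G, Q) = 2*G/3 (m(G, Q) = (G + G)/(-2 + 5) = (2*G)/3 = (2*G)*(⅓) = 2*G/3)
1/p(m(6, v)) = 1/295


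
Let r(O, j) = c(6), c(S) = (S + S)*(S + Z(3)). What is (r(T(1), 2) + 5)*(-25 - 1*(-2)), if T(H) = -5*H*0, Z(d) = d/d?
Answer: -2047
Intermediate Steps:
Z(d) = 1
c(S) = 2*S*(1 + S) (c(S) = (S + S)*(S + 1) = (2*S)*(1 + S) = 2*S*(1 + S))
T(H) = 0
r(O, j) = 84 (r(O, j) = 2*6*(1 + 6) = 2*6*7 = 84)
(r(T(1), 2) + 5)*(-25 - 1*(-2)) = (84 + 5)*(-25 - 1*(-2)) = 89*(-25 + 2) = 89*(-23) = -2047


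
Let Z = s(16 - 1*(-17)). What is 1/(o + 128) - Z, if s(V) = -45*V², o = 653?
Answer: 38272906/781 ≈ 49005.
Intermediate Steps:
Z = -49005 (Z = -45*(16 - 1*(-17))² = -45*(16 + 17)² = -45*33² = -45*1089 = -49005)
1/(o + 128) - Z = 1/(653 + 128) - 1*(-49005) = 1/781 + 49005 = 38272906/781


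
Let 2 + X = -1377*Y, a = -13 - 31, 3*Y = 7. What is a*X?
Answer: 141460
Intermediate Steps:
Y = 7/3 (Y = (⅓)*7 = 7/3 ≈ 2.3333)
a = -44
X = -3215 (X = -2 - 1377*7/3 = -2 - 3213 = -3215)
a*X = -44*(-3215) = 141460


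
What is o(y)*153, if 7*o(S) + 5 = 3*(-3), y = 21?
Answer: -306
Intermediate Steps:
o(S) = -2 (o(S) = -5/7 + (3*(-3))/7 = -5/7 + (1/7)*(-9) = -5/7 - 9/7 = -2)
o(y)*153 = -2*153 = -306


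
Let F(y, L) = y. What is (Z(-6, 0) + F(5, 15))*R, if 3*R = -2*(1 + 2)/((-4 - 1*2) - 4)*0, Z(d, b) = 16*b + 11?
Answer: 0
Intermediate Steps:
Z(d, b) = 11 + 16*b
R = 0 (R = (-2*(1 + 2)/((-4 - 1*2) - 4)*0)/3 = (-6/((-4 - 2) - 4)*0)/3 = (-6/(-6 - 4)*0)/3 = (-6/(-10)*0)/3 = (-6*(-1)/10*0)/3 = (-2*(-3/10)*0)/3 = ((⅗)*0)/3 = (⅓)*0 = 0)
(Z(-6, 0) + F(5, 15))*R = ((11 + 16*0) + 5)*0 = ((11 + 0) + 5)*0 = (11 + 5)*0 = 16*0 = 0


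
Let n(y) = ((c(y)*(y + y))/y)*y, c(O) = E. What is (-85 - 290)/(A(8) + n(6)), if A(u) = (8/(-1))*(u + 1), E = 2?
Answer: 125/16 ≈ 7.8125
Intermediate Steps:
c(O) = 2
A(u) = -8 - 8*u (A(u) = (8*(-1))*(1 + u) = -8*(1 + u) = -8 - 8*u)
n(y) = 4*y (n(y) = ((2*(y + y))/y)*y = ((2*(2*y))/y)*y = ((4*y)/y)*y = 4*y)
(-85 - 290)/(A(8) + n(6)) = (-85 - 290)/((-8 - 8*8) + 4*6) = -375/((-8 - 64) + 24) = -375/(-72 + 24) = -375/(-48) = -375*(-1/48) = 125/16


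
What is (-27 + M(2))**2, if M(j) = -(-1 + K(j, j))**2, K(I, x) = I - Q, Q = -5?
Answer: 3969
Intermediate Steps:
K(I, x) = 5 + I (K(I, x) = I - 1*(-5) = I + 5 = 5 + I)
M(j) = -(4 + j)**2 (M(j) = -(-1 + (5 + j))**2 = -(4 + j)**2)
(-27 + M(2))**2 = (-27 - (4 + 2)**2)**2 = (-27 - 1*6**2)**2 = (-27 - 1*36)**2 = (-27 - 36)**2 = (-63)**2 = 3969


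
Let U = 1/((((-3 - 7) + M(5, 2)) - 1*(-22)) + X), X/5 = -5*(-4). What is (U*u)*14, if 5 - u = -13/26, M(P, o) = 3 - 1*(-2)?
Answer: 77/117 ≈ 0.65812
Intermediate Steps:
M(P, o) = 5 (M(P, o) = 3 + 2 = 5)
X = 100 (X = 5*(-5*(-4)) = 5*20 = 100)
u = 11/2 (u = 5 - (-13)/26 = 5 - 1*(-½) = 5 + ½ = 11/2 ≈ 5.5000)
U = 1/117 (U = 1/((((-3 - 7) + 5) - 1*(-22)) + 100) = 1/(((-10 + 5) + 22) + 100) = 1/((-5 + 22) + 100) = 1/(17 + 100) = 1/117 ≈ 0.0085470)
(U*u)*14 = ((1/117)*(11/2))*14 = (11/234)*14 = 77/117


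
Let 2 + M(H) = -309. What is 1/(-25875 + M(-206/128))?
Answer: -1/26186 ≈ -3.8188e-5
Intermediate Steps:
M(H) = -311 (M(H) = -2 - 309 = -311)
1/(-25875 + M(-206/128)) = 1/(-25875 - 311) = 1/(-26186) = -1/26186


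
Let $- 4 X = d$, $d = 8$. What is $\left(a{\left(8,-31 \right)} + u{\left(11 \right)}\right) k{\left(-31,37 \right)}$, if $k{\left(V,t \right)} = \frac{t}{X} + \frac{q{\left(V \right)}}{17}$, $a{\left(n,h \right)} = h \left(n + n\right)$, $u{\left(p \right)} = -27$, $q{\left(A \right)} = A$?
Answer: $\frac{361393}{34} \approx 10629.0$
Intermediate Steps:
$X = -2$ ($X = \left(- \frac{1}{4}\right) 8 = -2$)
$a{\left(n,h \right)} = 2 h n$ ($a{\left(n,h \right)} = h 2 n = 2 h n$)
$k{\left(V,t \right)} = - \frac{t}{2} + \frac{V}{17}$ ($k{\left(V,t \right)} = \frac{t}{-2} + \frac{V}{17} = t \left(- \frac{1}{2}\right) + V \frac{1}{17} = - \frac{t}{2} + \frac{V}{17}$)
$\left(a{\left(8,-31 \right)} + u{\left(11 \right)}\right) k{\left(-31,37 \right)} = \left(2 \left(-31\right) 8 - 27\right) \left(\left(- \frac{1}{2}\right) 37 + \frac{1}{17} \left(-31\right)\right) = \left(-496 - 27\right) \left(- \frac{37}{2} - \frac{31}{17}\right) = \left(-523\right) \left(- \frac{691}{34}\right) = \frac{361393}{34}$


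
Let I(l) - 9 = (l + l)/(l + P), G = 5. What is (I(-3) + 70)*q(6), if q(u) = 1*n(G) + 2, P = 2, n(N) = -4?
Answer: -170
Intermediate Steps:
I(l) = 9 + 2*l/(2 + l) (I(l) = 9 + (l + l)/(l + 2) = 9 + (2*l)/(2 + l) = 9 + 2*l/(2 + l))
q(u) = -2 (q(u) = 1*(-4) + 2 = -4 + 2 = -2)
(I(-3) + 70)*q(6) = ((18 + 11*(-3))/(2 - 3) + 70)*(-2) = ((18 - 33)/(-1) + 70)*(-2) = (-1*(-15) + 70)*(-2) = (15 + 70)*(-2) = 85*(-2) = -170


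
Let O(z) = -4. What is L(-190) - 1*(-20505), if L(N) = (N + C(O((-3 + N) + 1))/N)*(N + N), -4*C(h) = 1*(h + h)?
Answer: 92709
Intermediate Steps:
C(h) = -h/2 (C(h) = -(h + h)/4 = -2*h/4 = -h/2)
L(N) = 2*N*(N + 2/N) (L(N) = (N + (-½*(-4))/N)*(N + N) = (N + 2/N)*(2*N) = 2*N*(N + 2/N))
L(-190) - 1*(-20505) = (4 + 2*(-190)²) - 1*(-20505) = (4 + 2*36100) + 20505 = (4 + 72200) + 20505 = 72204 + 20505 = 92709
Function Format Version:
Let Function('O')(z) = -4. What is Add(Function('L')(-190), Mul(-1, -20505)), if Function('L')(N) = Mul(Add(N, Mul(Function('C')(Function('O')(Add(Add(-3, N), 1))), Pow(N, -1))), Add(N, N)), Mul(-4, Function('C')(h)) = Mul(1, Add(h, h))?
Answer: 92709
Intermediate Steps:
Function('C')(h) = Mul(Rational(-1, 2), h) (Function('C')(h) = Mul(Rational(-1, 4), Mul(1, Add(h, h))) = Mul(Rational(-1, 4), Mul(1, Mul(2, h))) = Mul(Rational(-1, 4), Mul(2, h)) = Mul(Rational(-1, 2), h))
Function('L')(N) = Mul(2, N, Add(N, Mul(2, Pow(N, -1)))) (Function('L')(N) = Mul(Add(N, Mul(Mul(Rational(-1, 2), -4), Pow(N, -1))), Add(N, N)) = Mul(Add(N, Mul(2, Pow(N, -1))), Mul(2, N)) = Mul(2, N, Add(N, Mul(2, Pow(N, -1)))))
Add(Function('L')(-190), Mul(-1, -20505)) = Add(Add(4, Mul(2, Pow(-190, 2))), Mul(-1, -20505)) = Add(Add(4, Mul(2, 36100)), 20505) = Add(Add(4, 72200), 20505) = Add(72204, 20505) = 92709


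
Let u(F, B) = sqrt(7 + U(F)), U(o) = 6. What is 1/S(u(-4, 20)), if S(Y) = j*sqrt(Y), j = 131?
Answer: 13**(3/4)/1703 ≈ 0.0040202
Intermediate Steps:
u(F, B) = sqrt(13) (u(F, B) = sqrt(7 + 6) = sqrt(13))
S(Y) = 131*sqrt(Y)
1/S(u(-4, 20)) = 1/(131*sqrt(sqrt(13))) = 1/(131*13**(1/4)) = 13**(3/4)/1703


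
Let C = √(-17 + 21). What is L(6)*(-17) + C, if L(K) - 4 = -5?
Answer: 19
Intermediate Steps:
C = 2 (C = √4 = 2)
L(K) = -1 (L(K) = 4 - 5 = -1)
L(6)*(-17) + C = -1*(-17) + 2 = 17 + 2 = 19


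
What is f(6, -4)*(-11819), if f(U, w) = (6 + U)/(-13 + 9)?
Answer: 35457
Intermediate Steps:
f(U, w) = -3/2 - U/4 (f(U, w) = (6 + U)/(-4) = (6 + U)*(-¼) = -3/2 - U/4)
f(6, -4)*(-11819) = (-3/2 - ¼*6)*(-11819) = (-3/2 - 3/2)*(-11819) = -3*(-11819) = 35457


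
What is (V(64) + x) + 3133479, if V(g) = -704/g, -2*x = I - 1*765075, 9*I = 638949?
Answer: 10441525/3 ≈ 3.4805e+6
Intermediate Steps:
I = 212983/3 (I = (⅑)*638949 = 212983/3 ≈ 70994.)
x = 1041121/3 (x = -(212983/3 - 1*765075)/2 = -(212983/3 - 765075)/2 = -½*(-2082242/3) = 1041121/3 ≈ 3.4704e+5)
(V(64) + x) + 3133479 = (-704/64 + 1041121/3) + 3133479 = (-704*1/64 + 1041121/3) + 3133479 = (-11 + 1041121/3) + 3133479 = 1041088/3 + 3133479 = 10441525/3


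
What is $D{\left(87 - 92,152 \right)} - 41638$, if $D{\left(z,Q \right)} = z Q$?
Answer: $-42398$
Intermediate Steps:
$D{\left(z,Q \right)} = Q z$
$D{\left(87 - 92,152 \right)} - 41638 = 152 \left(87 - 92\right) - 41638 = 152 \left(-5\right) - 41638 = -760 - 41638 = -42398$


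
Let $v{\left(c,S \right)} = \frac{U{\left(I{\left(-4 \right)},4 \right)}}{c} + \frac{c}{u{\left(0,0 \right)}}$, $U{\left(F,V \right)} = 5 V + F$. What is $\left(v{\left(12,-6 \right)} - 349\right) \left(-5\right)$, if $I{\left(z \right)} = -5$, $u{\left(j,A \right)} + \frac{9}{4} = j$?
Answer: $\frac{21185}{12} \approx 1765.4$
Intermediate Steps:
$u{\left(j,A \right)} = - \frac{9}{4} + j$
$U{\left(F,V \right)} = F + 5 V$
$v{\left(c,S \right)} = \frac{15}{c} - \frac{4 c}{9}$ ($v{\left(c,S \right)} = \frac{-5 + 5 \cdot 4}{c} + \frac{c}{- \frac{9}{4} + 0} = \frac{-5 + 20}{c} + \frac{c}{- \frac{9}{4}} = \frac{15}{c} + c \left(- \frac{4}{9}\right) = \frac{15}{c} - \frac{4 c}{9}$)
$\left(v{\left(12,-6 \right)} - 349\right) \left(-5\right) = \left(\left(\frac{15}{12} - \frac{16}{3}\right) - 349\right) \left(-5\right) = \left(\left(15 \cdot \frac{1}{12} - \frac{16}{3}\right) - 349\right) \left(-5\right) = \left(\left(\frac{5}{4} - \frac{16}{3}\right) - 349\right) \left(-5\right) = \left(- \frac{49}{12} - 349\right) \left(-5\right) = \left(- \frac{4237}{12}\right) \left(-5\right) = \frac{21185}{12}$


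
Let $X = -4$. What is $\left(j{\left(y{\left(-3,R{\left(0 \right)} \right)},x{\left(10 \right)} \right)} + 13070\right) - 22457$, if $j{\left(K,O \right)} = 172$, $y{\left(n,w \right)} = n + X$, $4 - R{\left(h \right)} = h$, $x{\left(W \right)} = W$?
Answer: $-9215$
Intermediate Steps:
$R{\left(h \right)} = 4 - h$
$y{\left(n,w \right)} = -4 + n$ ($y{\left(n,w \right)} = n - 4 = -4 + n$)
$\left(j{\left(y{\left(-3,R{\left(0 \right)} \right)},x{\left(10 \right)} \right)} + 13070\right) - 22457 = \left(172 + 13070\right) - 22457 = 13242 - 22457 = -9215$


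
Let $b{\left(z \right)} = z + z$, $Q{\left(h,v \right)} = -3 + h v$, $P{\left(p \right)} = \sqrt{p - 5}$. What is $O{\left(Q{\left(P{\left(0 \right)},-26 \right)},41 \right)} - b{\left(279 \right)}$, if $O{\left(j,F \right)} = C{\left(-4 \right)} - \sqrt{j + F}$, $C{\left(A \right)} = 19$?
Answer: $-539 - \sqrt{38 - 26 i \sqrt{5}} \approx -546.33 + 3.9658 i$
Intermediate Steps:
$P{\left(p \right)} = \sqrt{-5 + p}$
$O{\left(j,F \right)} = 19 - \sqrt{F + j}$ ($O{\left(j,F \right)} = 19 - \sqrt{j + F} = 19 - \sqrt{F + j}$)
$b{\left(z \right)} = 2 z$
$O{\left(Q{\left(P{\left(0 \right)},-26 \right)},41 \right)} - b{\left(279 \right)} = \left(19 - \sqrt{41 - \left(3 - \sqrt{-5 + 0} \left(-26\right)\right)}\right) - 2 \cdot 279 = \left(19 - \sqrt{41 - \left(3 - \sqrt{-5} \left(-26\right)\right)}\right) - 558 = \left(19 - \sqrt{41 - \left(3 - i \sqrt{5} \left(-26\right)\right)}\right) - 558 = \left(19 - \sqrt{41 - \left(3 + 26 i \sqrt{5}\right)}\right) - 558 = \left(19 - \sqrt{38 - 26 i \sqrt{5}}\right) - 558 = -539 - \sqrt{38 - 26 i \sqrt{5}}$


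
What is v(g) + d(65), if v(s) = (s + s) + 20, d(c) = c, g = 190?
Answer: 465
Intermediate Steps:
v(s) = 20 + 2*s (v(s) = 2*s + 20 = 20 + 2*s)
v(g) + d(65) = (20 + 2*190) + 65 = (20 + 380) + 65 = 400 + 65 = 465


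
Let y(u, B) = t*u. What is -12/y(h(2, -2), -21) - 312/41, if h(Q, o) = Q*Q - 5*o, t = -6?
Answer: -2143/287 ≈ -7.4669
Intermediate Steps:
h(Q, o) = Q**2 - 5*o
y(u, B) = -6*u
-12/y(h(2, -2), -21) - 312/41 = -12*(-1/(6*(2**2 - 5*(-2)))) - 312/41 = -12*(-1/(6*(4 + 10))) - 312*1/41 = -12/((-6*14)) - 312/41 = -12/(-84) - 312/41 = -12*(-1/84) - 312/41 = 1/7 - 312/41 = -2143/287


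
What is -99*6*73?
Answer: -43362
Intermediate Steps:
-99*6*73 = -594*73 = -43362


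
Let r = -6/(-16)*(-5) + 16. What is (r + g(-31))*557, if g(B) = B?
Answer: -75195/8 ≈ -9399.4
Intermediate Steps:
r = 113/8 (r = -6*(-1/16)*(-5) + 16 = (3/8)*(-5) + 16 = -15/8 + 16 = 113/8 ≈ 14.125)
(r + g(-31))*557 = (113/8 - 31)*557 = -135/8*557 = -75195/8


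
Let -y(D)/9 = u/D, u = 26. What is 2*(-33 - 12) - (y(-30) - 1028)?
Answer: 4651/5 ≈ 930.20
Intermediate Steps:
y(D) = -234/D
2*(-33 - 12) - (y(-30) - 1028) = 2*(-33 - 12) - (-234/(-30) - 1028) = 2*(-45) - (-234*(-1/30) - 1028) = -90 - (39/5 - 1028) = -90 - 1*(-5101/5) = -90 + 5101/5 = 4651/5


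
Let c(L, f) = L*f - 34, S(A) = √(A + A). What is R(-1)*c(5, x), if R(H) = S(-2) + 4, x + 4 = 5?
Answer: -116 - 58*I ≈ -116.0 - 58.0*I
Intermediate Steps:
S(A) = √2*√A (S(A) = √(2*A) = √2*√A)
x = 1 (x = -4 + 5 = 1)
c(L, f) = -34 + L*f
R(H) = 4 + 2*I (R(H) = √2*√(-2) + 4 = √2*(I*√2) + 4 = 2*I + 4 = 4 + 2*I)
R(-1)*c(5, x) = (4 + 2*I)*(-34 + 5*1) = (4 + 2*I)*(-34 + 5) = (4 + 2*I)*(-29) = -116 - 58*I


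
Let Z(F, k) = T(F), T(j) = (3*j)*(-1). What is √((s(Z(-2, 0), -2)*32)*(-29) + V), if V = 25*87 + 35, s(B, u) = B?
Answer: I*√3358 ≈ 57.948*I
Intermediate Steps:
T(j) = -3*j
Z(F, k) = -3*F
V = 2210 (V = 2175 + 35 = 2210)
√((s(Z(-2, 0), -2)*32)*(-29) + V) = √((-3*(-2)*32)*(-29) + 2210) = √((6*32)*(-29) + 2210) = √(192*(-29) + 2210) = √(-5568 + 2210) = √(-3358) = I*√3358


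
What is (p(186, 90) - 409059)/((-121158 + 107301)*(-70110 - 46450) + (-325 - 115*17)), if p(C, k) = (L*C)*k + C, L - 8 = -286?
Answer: -1687531/538389880 ≈ -0.0031344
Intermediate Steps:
L = -278 (L = 8 - 286 = -278)
p(C, k) = C - 278*C*k (p(C, k) = (-278*C)*k + C = -278*C*k + C = C - 278*C*k)
(p(186, 90) - 409059)/((-121158 + 107301)*(-70110 - 46450) + (-325 - 115*17)) = (186*(1 - 278*90) - 409059)/((-121158 + 107301)*(-70110 - 46450) + (-325 - 115*17)) = (186*(1 - 25020) - 409059)/(-13857*(-116560) + (-325 - 1955)) = (186*(-25019) - 409059)/(1615171920 - 2280) = (-4653534 - 409059)/1615169640 = -5062593*1/1615169640 = -1687531/538389880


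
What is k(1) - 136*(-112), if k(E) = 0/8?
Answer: 15232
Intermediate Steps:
k(E) = 0 (k(E) = 0*(⅛) = 0)
k(1) - 136*(-112) = 0 - 136*(-112) = 0 + 15232 = 15232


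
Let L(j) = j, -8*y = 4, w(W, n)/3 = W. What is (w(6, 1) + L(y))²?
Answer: 1225/4 ≈ 306.25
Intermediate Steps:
w(W, n) = 3*W
y = -½ (y = -⅛*4 = -½ ≈ -0.50000)
(w(6, 1) + L(y))² = (3*6 - ½)² = (18 - ½)² = (35/2)² = 1225/4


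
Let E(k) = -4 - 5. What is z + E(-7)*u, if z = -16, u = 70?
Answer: -646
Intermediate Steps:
E(k) = -9
z + E(-7)*u = -16 - 9*70 = -16 - 630 = -646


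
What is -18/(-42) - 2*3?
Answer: -39/7 ≈ -5.5714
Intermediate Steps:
-18/(-42) - 2*3 = -1/42*(-18) - 6 = 3/7 - 6 = -39/7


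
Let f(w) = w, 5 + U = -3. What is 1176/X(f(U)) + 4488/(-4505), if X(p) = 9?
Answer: 103088/795 ≈ 129.67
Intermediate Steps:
U = -8 (U = -5 - 3 = -8)
1176/X(f(U)) + 4488/(-4505) = 1176/9 + 4488/(-4505) = 1176*(⅑) + 4488*(-1/4505) = 392/3 - 264/265 = 103088/795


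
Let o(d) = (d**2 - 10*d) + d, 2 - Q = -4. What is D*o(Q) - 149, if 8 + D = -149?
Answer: 2677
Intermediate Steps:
Q = 6 (Q = 2 - 1*(-4) = 2 + 4 = 6)
D = -157 (D = -8 - 149 = -157)
o(d) = d**2 - 9*d
D*o(Q) - 149 = -942*(-9 + 6) - 149 = -942*(-3) - 149 = -157*(-18) - 149 = 2826 - 149 = 2677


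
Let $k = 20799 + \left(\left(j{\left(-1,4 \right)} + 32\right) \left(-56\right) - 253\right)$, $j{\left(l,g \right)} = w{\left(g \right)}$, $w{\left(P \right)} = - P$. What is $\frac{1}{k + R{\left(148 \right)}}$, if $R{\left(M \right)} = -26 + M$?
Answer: $\frac{1}{19100} \approx 5.2356 \cdot 10^{-5}$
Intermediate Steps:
$j{\left(l,g \right)} = - g$
$k = 18978$ ($k = 20799 + \left(\left(\left(-1\right) 4 + 32\right) \left(-56\right) - 253\right) = 20799 + \left(\left(-4 + 32\right) \left(-56\right) - 253\right) = 20799 + \left(28 \left(-56\right) - 253\right) = 20799 - 1821 = 18978$)
$\frac{1}{k + R{\left(148 \right)}} = \frac{1}{18978 + \left(-26 + 148\right)} = \frac{1}{18978 + 122} = \frac{1}{19100}$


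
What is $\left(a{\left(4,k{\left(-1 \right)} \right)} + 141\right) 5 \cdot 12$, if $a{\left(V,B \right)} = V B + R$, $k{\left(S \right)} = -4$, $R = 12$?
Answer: $8220$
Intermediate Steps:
$a{\left(V,B \right)} = 12 + B V$ ($a{\left(V,B \right)} = V B + 12 = B V + 12 = 12 + B V$)
$\left(a{\left(4,k{\left(-1 \right)} \right)} + 141\right) 5 \cdot 12 = \left(\left(12 - 16\right) + 141\right) 5 \cdot 12 = \left(\left(12 - 16\right) + 141\right) 60 = \left(-4 + 141\right) 60 = 137 \cdot 60 = 8220$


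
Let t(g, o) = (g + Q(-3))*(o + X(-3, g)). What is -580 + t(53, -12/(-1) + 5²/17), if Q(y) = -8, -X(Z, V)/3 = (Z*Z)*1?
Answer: -20210/17 ≈ -1188.8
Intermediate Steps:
X(Z, V) = -3*Z² (X(Z, V) = -3*Z*Z = -3*Z²)
t(g, o) = (-27 + o)*(-8 + g) (t(g, o) = (g - 8)*(o - 3*(-3)²) = (-8 + g)*(o - 3*9) = (-8 + g)*(o - 27) = (-8 + g)*(-27 + o) = (-27 + o)*(-8 + g))
-580 + t(53, -12/(-1) + 5²/17) = -580 + (216 - 27*53 - 8*(-12/(-1) + 5²/17) + 53*(-12/(-1) + 5²/17)) = -580 + (216 - 1431 - 8*(-12*(-1) + 25*(1/17)) + 53*(-12*(-1) + 25*(1/17))) = -580 + (216 - 1431 - 8*(12 + 25/17) + 53*(12 + 25/17)) = -580 + (216 - 1431 - 8*229/17 + 53*(229/17)) = -580 + (216 - 1431 - 1832/17 + 12137/17) = -580 - 10350/17 = -20210/17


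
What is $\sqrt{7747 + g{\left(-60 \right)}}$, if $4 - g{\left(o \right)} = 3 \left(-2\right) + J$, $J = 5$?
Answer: $2 \sqrt{1938} \approx 88.045$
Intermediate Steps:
$g{\left(o \right)} = 5$ ($g{\left(o \right)} = 4 - \left(3 \left(-2\right) + 5\right) = 4 - \left(-6 + 5\right) = 4 - -1 = 4 + 1 = 5$)
$\sqrt{7747 + g{\left(-60 \right)}} = \sqrt{7747 + 5} = \sqrt{7752} = 2 \sqrt{1938}$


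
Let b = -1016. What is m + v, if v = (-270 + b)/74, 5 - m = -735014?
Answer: 27195060/37 ≈ 7.3500e+5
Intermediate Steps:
m = 735019 (m = 5 - 1*(-735014) = 5 + 735014 = 735019)
v = -643/37 (v = (-270 - 1016)/74 = (1/74)*(-1286) = -643/37 ≈ -17.378)
m + v = 735019 - 643/37 = 27195060/37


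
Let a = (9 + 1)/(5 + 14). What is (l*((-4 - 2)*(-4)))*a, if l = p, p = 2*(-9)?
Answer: -4320/19 ≈ -227.37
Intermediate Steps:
p = -18
l = -18
a = 10/19 ≈ 0.52632
(l*((-4 - 2)*(-4)))*a = -18*(-4 - 2)*(-4)*(10/19) = -(-108)*(-4)*(10/19) = -18*24*(10/19) = -432*10/19 = -4320/19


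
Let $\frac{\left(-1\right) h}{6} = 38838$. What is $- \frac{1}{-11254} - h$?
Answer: $\frac{2622497113}{11254} \approx 2.3303 \cdot 10^{5}$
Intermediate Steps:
$h = -233028$ ($h = \left(-6\right) 38838 = -233028$)
$- \frac{1}{-11254} - h = - \frac{1}{-11254} - -233028 = \left(-1\right) \left(- \frac{1}{11254}\right) + 233028 = \frac{1}{11254} + 233028 = \frac{2622497113}{11254}$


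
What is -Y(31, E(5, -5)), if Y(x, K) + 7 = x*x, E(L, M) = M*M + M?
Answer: -954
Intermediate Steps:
E(L, M) = M + M² (E(L, M) = M² + M = M + M²)
Y(x, K) = -7 + x² (Y(x, K) = -7 + x*x = -7 + x²)
-Y(31, E(5, -5)) = -(-7 + 31²) = -(-7 + 961) = -1*954 = -954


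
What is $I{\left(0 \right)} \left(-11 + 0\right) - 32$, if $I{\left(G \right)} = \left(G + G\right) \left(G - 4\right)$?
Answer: $-32$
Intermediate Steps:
$I{\left(G \right)} = 2 G \left(-4 + G\right)$
$I{\left(0 \right)} \left(-11 + 0\right) - 32 = 2 \cdot 0 \left(-4 + 0\right) \left(-11 + 0\right) - 32 = 2 \cdot 0 \left(-4\right) \left(-11\right) - 32 = 0 \left(-11\right) - 32 = 0 - 32 = -32$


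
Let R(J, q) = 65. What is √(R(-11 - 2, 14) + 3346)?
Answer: 3*√379 ≈ 58.404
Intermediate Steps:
√(R(-11 - 2, 14) + 3346) = √(65 + 3346) = √3411 = 3*√379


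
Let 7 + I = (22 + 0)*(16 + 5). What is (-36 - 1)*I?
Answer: -16835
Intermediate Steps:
I = 455 (I = -7 + (22 + 0)*(16 + 5) = -7 + 22*21 = -7 + 462 = 455)
(-36 - 1)*I = (-36 - 1)*455 = -37*455 = -16835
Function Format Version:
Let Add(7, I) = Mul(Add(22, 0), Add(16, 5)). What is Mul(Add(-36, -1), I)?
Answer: -16835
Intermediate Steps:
I = 455 (I = Add(-7, Mul(Add(22, 0), Add(16, 5))) = Add(-7, Mul(22, 21)) = Add(-7, 462) = 455)
Mul(Add(-36, -1), I) = Mul(Add(-36, -1), 455) = Mul(-37, 455) = -16835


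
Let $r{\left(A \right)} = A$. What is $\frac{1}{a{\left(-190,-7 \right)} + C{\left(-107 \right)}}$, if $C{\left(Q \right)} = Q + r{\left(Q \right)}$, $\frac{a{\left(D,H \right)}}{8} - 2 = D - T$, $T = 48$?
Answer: $- \frac{1}{2102} \approx -0.00047574$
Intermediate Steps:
$a{\left(D,H \right)} = -368 + 8 D$ ($a{\left(D,H \right)} = 16 + 8 \left(D - 48\right) = 16 + 8 \left(-48 + D\right) = 16 + \left(-384 + 8 D\right) = -368 + 8 D$)
$C{\left(Q \right)} = 2 Q$ ($C{\left(Q \right)} = Q + Q = 2 Q$)
$\frac{1}{a{\left(-190,-7 \right)} + C{\left(-107 \right)}} = \frac{1}{\left(-368 + 8 \left(-190\right)\right) + 2 \left(-107\right)} = \frac{1}{\left(-368 - 1520\right) - 214} = \frac{1}{-1888 - 214} = \frac{1}{-2102} = - \frac{1}{2102}$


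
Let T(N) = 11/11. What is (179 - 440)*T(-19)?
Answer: -261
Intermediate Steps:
T(N) = 1 (T(N) = 11*(1/11) = 1)
(179 - 440)*T(-19) = (179 - 440)*1 = -261*1 = -261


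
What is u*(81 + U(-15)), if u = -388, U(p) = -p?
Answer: -37248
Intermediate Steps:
u*(81 + U(-15)) = -388*(81 - 1*(-15)) = -388*(81 + 15) = -388*96 = -37248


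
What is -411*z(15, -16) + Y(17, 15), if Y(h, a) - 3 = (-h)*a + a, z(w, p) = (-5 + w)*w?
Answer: -61887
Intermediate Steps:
z(w, p) = w*(-5 + w)
Y(h, a) = 3 + a - a*h (Y(h, a) = 3 + ((-h)*a + a) = 3 + (-a*h + a) = 3 + (a - a*h) = 3 + a - a*h)
-411*z(15, -16) + Y(17, 15) = -6165*(-5 + 15) + (3 + 15 - 1*15*17) = -6165*10 + (3 + 15 - 255) = -411*150 - 237 = -61650 - 237 = -61887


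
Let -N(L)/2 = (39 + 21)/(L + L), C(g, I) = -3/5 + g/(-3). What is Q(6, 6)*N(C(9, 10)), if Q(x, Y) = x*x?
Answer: 600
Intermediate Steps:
Q(x, Y) = x**2
C(g, I) = -3/5 - g/3 (C(g, I) = -3*1/5 + g*(-1/3) = -3/5 - g/3)
N(L) = -60/L (N(L) = -2*(39 + 21)/(L + L) = -120/(2*L) = -120*1/(2*L) = -60/L)
Q(6, 6)*N(C(9, 10)) = 6**2*(-60/(-3/5 - 1/3*9)) = 36*(-60/(-3/5 - 3)) = 36*(-60/(-18/5)) = 36*(-60*(-5/18)) = 36*(50/3) = 600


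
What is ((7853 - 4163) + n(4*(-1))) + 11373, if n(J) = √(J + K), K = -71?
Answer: 15063 + 5*I*√3 ≈ 15063.0 + 8.6602*I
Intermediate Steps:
n(J) = √(-71 + J) (n(J) = √(J - 71) = √(-71 + J))
((7853 - 4163) + n(4*(-1))) + 11373 = ((7853 - 4163) + √(-71 + 4*(-1))) + 11373 = (3690 + √(-71 - 4)) + 11373 = (3690 + √(-75)) + 11373 = (3690 + 5*I*√3) + 11373 = 15063 + 5*I*√3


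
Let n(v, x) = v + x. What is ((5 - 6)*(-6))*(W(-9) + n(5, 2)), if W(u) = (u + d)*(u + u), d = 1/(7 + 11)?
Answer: 1008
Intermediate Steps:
d = 1/18 ≈ 0.055556
W(u) = 2*u*(1/18 + u) (W(u) = (u + 1/18)*(u + u) = (1/18 + u)*(2*u) = 2*u*(1/18 + u))
((5 - 6)*(-6))*(W(-9) + n(5, 2)) = ((5 - 6)*(-6))*((⅑)*(-9)*(1 + 18*(-9)) + (5 + 2)) = (-1*(-6))*((⅑)*(-9)*(1 - 162) + 7) = 6*((⅑)*(-9)*(-161) + 7) = 6*(161 + 7) = 6*168 = 1008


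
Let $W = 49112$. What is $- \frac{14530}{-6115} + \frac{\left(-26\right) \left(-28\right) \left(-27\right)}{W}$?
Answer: $\frac{2119289}{1072571} \approx 1.9759$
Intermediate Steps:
$- \frac{14530}{-6115} + \frac{\left(-26\right) \left(-28\right) \left(-27\right)}{W} = - \frac{14530}{-6115} + \frac{\left(-26\right) \left(-28\right) \left(-27\right)}{49112} = \left(-14530\right) \left(- \frac{1}{6115}\right) + 728 \left(-27\right) \frac{1}{49112} = \frac{2906}{1223} - \frac{351}{877} = \frac{2119289}{1072571}$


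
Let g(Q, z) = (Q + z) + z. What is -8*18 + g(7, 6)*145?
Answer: 2611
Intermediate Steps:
g(Q, z) = Q + 2*z
-8*18 + g(7, 6)*145 = -8*18 + (7 + 2*6)*145 = -144 + (7 + 12)*145 = -144 + 19*145 = -144 + 2755 = 2611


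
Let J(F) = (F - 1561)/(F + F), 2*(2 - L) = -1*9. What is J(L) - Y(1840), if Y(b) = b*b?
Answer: -88028709/26 ≈ -3.3857e+6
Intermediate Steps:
L = 13/2 (L = 2 - (-1)*9/2 = 2 - ½*(-9) = 2 + 9/2 = 13/2 ≈ 6.5000)
J(F) = (-1561 + F)/(2*F) (J(F) = (-1561 + F)/((2*F)) = (-1561 + F)*(1/(2*F)) = (-1561 + F)/(2*F))
Y(b) = b²
J(L) - Y(1840) = (-1561 + 13/2)/(2*(13/2)) - 1*1840² = (½)*(2/13)*(-3109/2) - 1*3385600 = -3109/26 - 3385600 = -88028709/26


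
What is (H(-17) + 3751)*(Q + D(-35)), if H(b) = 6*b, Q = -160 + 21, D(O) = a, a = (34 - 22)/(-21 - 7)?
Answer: -3561424/7 ≈ -5.0878e+5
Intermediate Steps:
a = -3/7 (a = 12/(-28) = 12*(-1/28) = -3/7 ≈ -0.42857)
D(O) = -3/7
Q = -139
(H(-17) + 3751)*(Q + D(-35)) = (6*(-17) + 3751)*(-139 - 3/7) = (-102 + 3751)*(-976/7) = 3649*(-976/7) = -3561424/7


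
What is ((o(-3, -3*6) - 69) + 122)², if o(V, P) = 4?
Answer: 3249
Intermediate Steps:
((o(-3, -3*6) - 69) + 122)² = ((4 - 69) + 122)² = (-65 + 122)² = 57² = 3249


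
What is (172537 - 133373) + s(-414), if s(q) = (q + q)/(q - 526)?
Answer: 9203747/235 ≈ 39165.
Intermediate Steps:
s(q) = 2*q/(-526 + q) (s(q) = (2*q)/(-526 + q) = 2*q/(-526 + q))
(172537 - 133373) + s(-414) = (172537 - 133373) + 2*(-414)/(-526 - 414) = 39164 + 2*(-414)/(-940) = 39164 + 2*(-414)*(-1/940) = 39164 + 207/235 = 9203747/235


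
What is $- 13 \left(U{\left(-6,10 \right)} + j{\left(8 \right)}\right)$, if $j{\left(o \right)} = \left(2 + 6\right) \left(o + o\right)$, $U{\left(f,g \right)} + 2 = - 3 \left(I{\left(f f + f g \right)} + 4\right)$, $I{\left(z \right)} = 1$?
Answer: $-1443$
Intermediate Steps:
$U{\left(f,g \right)} = -17$ ($U{\left(f,g \right)} = -2 - 3 \left(1 + 4\right) = -2 - 15 = -17$)
$j{\left(o \right)} = 16 o$ ($j{\left(o \right)} = 8 \cdot 2 o = 16 o$)
$- 13 \left(U{\left(-6,10 \right)} + j{\left(8 \right)}\right) = - 13 \left(-17 + 16 \cdot 8\right) = - 13 \left(-17 + 128\right) = \left(-13\right) 111 = -1443$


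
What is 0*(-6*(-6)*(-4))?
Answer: 0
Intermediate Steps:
0*(-6*(-6)*(-4)) = 0*(36*(-4)) = 0*(-144) = 0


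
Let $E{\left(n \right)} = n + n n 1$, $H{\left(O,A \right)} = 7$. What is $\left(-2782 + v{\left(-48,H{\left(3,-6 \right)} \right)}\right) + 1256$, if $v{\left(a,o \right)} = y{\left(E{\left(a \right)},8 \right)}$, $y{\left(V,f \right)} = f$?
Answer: $-1518$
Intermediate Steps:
$E{\left(n \right)} = n + n^{2}$ ($E{\left(n \right)} = n + n^{2} \cdot 1 = n + n^{2}$)
$v{\left(a,o \right)} = 8$
$\left(-2782 + v{\left(-48,H{\left(3,-6 \right)} \right)}\right) + 1256 = \left(-2782 + 8\right) + 1256 = -2774 + 1256 = -1518$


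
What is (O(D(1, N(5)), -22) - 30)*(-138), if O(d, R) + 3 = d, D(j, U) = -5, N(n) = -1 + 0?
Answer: 5244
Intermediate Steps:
N(n) = -1
O(d, R) = -3 + d
(O(D(1, N(5)), -22) - 30)*(-138) = ((-3 - 5) - 30)*(-138) = (-8 - 30)*(-138) = -38*(-138) = 5244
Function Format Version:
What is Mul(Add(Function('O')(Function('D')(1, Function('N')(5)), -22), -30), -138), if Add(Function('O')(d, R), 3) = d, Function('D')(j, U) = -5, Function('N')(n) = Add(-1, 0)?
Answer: 5244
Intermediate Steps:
Function('N')(n) = -1
Function('O')(d, R) = Add(-3, d)
Mul(Add(Function('O')(Function('D')(1, Function('N')(5)), -22), -30), -138) = Mul(Add(Add(-3, -5), -30), -138) = Mul(Add(-8, -30), -138) = Mul(-38, -138) = 5244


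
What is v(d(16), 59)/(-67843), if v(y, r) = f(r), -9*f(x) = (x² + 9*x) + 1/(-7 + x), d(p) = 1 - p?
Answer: 208625/31750524 ≈ 0.0065708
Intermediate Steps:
f(x) = -x - x²/9 - 1/(9*(-7 + x)) (f(x) = -((x² + 9*x) + 1/(-7 + x))/9 = -(x² + 1/(-7 + x) + 9*x)/9 = -x - x²/9 - 1/(9*(-7 + x)))
v(y, r) = (-1 - r³ - 2*r² + 63*r)/(9*(-7 + r))
v(d(16), 59)/(-67843) = ((-1 - 1*59³ - 2*59² + 63*59)/(9*(-7 + 59)))/(-67843) = ((⅑)*(-1 - 1*205379 - 2*3481 + 3717)/52)*(-1/67843) = ((⅑)*(1/52)*(-1 - 205379 - 6962 + 3717))*(-1/67843) = ((⅑)*(1/52)*(-208625))*(-1/67843) = -208625/468*(-1/67843) = 208625/31750524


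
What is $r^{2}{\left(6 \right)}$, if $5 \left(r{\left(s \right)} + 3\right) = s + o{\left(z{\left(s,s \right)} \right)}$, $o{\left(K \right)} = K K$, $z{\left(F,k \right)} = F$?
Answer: $\frac{729}{25} \approx 29.16$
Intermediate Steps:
$o{\left(K \right)} = K^{2}$
$r{\left(s \right)} = -3 + \frac{s}{5} + \frac{s^{2}}{5}$ ($r{\left(s \right)} = -3 + \frac{s + s^{2}}{5} = -3 + \left(\frac{s}{5} + \frac{s^{2}}{5}\right) = -3 + \frac{s}{5} + \frac{s^{2}}{5}$)
$r^{2}{\left(6 \right)} = \left(-3 + \frac{1}{5} \cdot 6 + \frac{6^{2}}{5}\right)^{2} = \left(-3 + \frac{6}{5} + \frac{1}{5} \cdot 36\right)^{2} = \left(-3 + \frac{6}{5} + \frac{36}{5}\right)^{2} = \left(\frac{27}{5}\right)^{2} = \frac{729}{25}$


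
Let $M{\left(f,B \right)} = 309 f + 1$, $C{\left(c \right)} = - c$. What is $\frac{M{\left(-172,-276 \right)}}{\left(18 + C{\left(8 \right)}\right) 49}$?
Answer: $- \frac{53147}{490} \approx -108.46$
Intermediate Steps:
$M{\left(f,B \right)} = 1 + 309 f$
$\frac{M{\left(-172,-276 \right)}}{\left(18 + C{\left(8 \right)}\right) 49} = \frac{1 + 309 \left(-172\right)}{\left(18 - 8\right) 49} = \frac{1 - 53148}{\left(18 - 8\right) 49} = - \frac{53147}{10 \cdot 49} = - \frac{53147}{490}$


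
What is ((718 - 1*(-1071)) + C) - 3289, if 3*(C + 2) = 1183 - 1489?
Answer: -1604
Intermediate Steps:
C = -104 (C = -2 + (1183 - 1489)/3 = -2 + (1/3)*(-306) = -2 - 102 = -104)
((718 - 1*(-1071)) + C) - 3289 = ((718 - 1*(-1071)) - 104) - 3289 = ((718 + 1071) - 104) - 3289 = (1789 - 104) - 3289 = 1685 - 3289 = -1604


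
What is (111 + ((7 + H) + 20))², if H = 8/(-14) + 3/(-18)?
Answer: 33235225/1764 ≈ 18841.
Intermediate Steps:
H = -31/42 (H = 8*(-1/14) + 3*(-1/18) = -4/7 - ⅙ = -31/42 ≈ -0.73810)
(111 + ((7 + H) + 20))² = (111 + ((7 - 31/42) + 20))² = (111 + (263/42 + 20))² = (111 + 1103/42)² = (5765/42)² = 33235225/1764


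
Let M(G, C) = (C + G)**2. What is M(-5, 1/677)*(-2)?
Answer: -22902912/458329 ≈ -49.970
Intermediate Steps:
M(-5, 1/677)*(-2) = (1/677 - 5)**2*(-2) = (-3384/677)**2*(-2) = (11451456/458329)*(-2) = -22902912/458329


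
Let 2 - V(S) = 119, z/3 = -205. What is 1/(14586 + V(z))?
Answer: 1/14469 ≈ 6.9113e-5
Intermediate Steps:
z = -615 (z = 3*(-205) = -615)
V(S) = -117 (V(S) = 2 - 1*119 = 2 - 119 = -117)
1/(14586 + V(z)) = 1/(14586 - 117) = 1/14469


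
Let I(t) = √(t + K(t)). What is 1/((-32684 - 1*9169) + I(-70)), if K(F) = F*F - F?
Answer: -1/41783 ≈ -2.3933e-5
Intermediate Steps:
K(F) = F² - F
I(t) = √(t + t*(-1 + t))
1/((-32684 - 1*9169) + I(-70)) = 1/((-32684 - 1*9169) + √((-70)²)) = 1/((-32684 - 9169) + √4900) = 1/(-41853 + 70) = 1/(-41783) = -1/41783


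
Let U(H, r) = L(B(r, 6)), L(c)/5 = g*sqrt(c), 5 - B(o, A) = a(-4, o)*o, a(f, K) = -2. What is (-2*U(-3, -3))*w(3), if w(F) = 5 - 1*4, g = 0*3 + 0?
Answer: 0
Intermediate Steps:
g = 0 (g = 0 + 0 = 0)
B(o, A) = 5 + 2*o (B(o, A) = 5 - (-2)*o = 5 + 2*o)
L(c) = 0 (L(c) = 5*(0*sqrt(c)) = 5*0 = 0)
w(F) = 1 (w(F) = 5 - 4 = 1)
U(H, r) = 0
(-2*U(-3, -3))*w(3) = -2*0*1 = 0*1 = 0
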